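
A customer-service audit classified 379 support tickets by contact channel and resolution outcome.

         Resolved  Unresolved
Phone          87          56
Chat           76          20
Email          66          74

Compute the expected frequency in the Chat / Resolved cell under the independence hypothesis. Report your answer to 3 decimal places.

58.005

Row total (Chat) = 96; column total (Resolved) = 229; grand total N = 379.
Expected count = (row total × column total) / N = 96 × 229 / 379 = 58.005.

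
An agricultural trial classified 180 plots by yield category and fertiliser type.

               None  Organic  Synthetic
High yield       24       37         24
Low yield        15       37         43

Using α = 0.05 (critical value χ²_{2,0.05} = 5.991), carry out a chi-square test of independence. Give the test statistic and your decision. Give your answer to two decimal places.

6.93; reject H₀

Row totals: 85, 95. Column totals: 39, 74, 67. Grand total N = 180.
Expected counts (row total × column total / N):
  High yield, None: 85×39/180 = 18.417
  High yield, Organic: 85×74/180 = 34.944
  High yield, Synthetic: 85×67/180 = 31.639
  Low yield, None: 95×39/180 = 20.583
  Low yield, Organic: 95×74/180 = 39.056
  Low yield, Synthetic: 95×67/180 = 35.361
Contributions (O − E)²/E:
  (24 − 18.417)²/18.417 = 1.6925
  (37 − 34.944)²/34.944 = 0.1210
  (24 − 31.639)²/31.639 = 1.8444
  (15 − 20.583)²/20.583 = 1.5144
  (37 − 39.056)²/39.056 = 0.1082
  (43 − 35.361)²/35.361 = 1.6502
χ² = 1.6925 + 0.1210 + 1.8444 + 1.5144 + 0.1082 + 1.6502 = 6.93
df = (2−1)(3−1) = 2. Since 6.93 > 5.991, reject the null hypothesis of independence at α = 0.05.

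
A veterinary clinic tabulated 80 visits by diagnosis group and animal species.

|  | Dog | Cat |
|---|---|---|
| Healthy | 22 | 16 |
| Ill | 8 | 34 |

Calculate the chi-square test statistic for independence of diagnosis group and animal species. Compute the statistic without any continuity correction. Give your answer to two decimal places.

12.85

Row totals: 38, 42. Column totals: 30, 50. Grand total N = 80.
Expected counts (row total × column total / N):
  Healthy, Dog: 38×30/80 = 14.250
  Healthy, Cat: 38×50/80 = 23.750
  Ill, Dog: 42×30/80 = 15.750
  Ill, Cat: 42×50/80 = 26.250
Contributions (O − E)²/E:
  (22 − 14.250)²/14.250 = 4.2149
  (16 − 23.750)²/23.750 = 2.5289
  (8 − 15.750)²/15.750 = 3.8135
  (34 − 26.250)²/26.250 = 2.2881
χ² = 4.2149 + 2.5289 + 3.8135 + 2.2881 = 12.85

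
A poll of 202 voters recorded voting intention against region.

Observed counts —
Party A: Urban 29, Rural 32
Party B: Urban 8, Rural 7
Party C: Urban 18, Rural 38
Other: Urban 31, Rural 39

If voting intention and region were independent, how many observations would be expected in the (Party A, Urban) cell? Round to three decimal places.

25.970

Row total (Party A) = 61; column total (Urban) = 86; grand total N = 202.
Expected count = (row total × column total) / N = 61 × 86 / 202 = 25.970.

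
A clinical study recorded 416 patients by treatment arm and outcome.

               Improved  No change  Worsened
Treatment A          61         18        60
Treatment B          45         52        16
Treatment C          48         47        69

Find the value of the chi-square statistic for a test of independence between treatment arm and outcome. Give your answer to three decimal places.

48.024

Row totals: 139, 113, 164. Column totals: 154, 117, 145. Grand total N = 416.
Expected counts (row total × column total / N):
  Treatment A, Improved: 139×154/416 = 51.4567
  Treatment A, No change: 139×117/416 = 39.0938
  Treatment A, Worsened: 139×145/416 = 48.4495
  Treatment B, Improved: 113×154/416 = 41.8317
  Treatment B, No change: 113×117/416 = 31.7812
  Treatment B, Worsened: 113×145/416 = 39.3870
  Treatment C, Improved: 164×154/416 = 60.7115
  Treatment C, No change: 164×117/416 = 46.1250
  Treatment C, Worsened: 164×145/416 = 57.1635
Contributions (O − E)²/E:
  (61 − 51.4567)²/51.4567 = 1.7699
  (18 − 39.0938)²/39.0938 = 11.3816
  (60 − 48.4495)²/48.4495 = 2.7537
  (45 − 41.8317)²/41.8317 = 0.2400
  (52 − 31.7812)²/31.7812 = 12.8629
  (16 − 39.3870)²/39.3870 = 13.8866
  (48 − 60.7115)²/60.7115 = 2.6615
  (47 − 46.1250)²/46.1250 = 0.0166
  (69 − 57.1635)²/57.1635 = 2.4509
χ² = 1.7699 + 11.3816 + 2.7537 + 0.2400 + 12.8629 + 13.8866 + 2.6615 + 0.0166 + 2.4509 = 48.024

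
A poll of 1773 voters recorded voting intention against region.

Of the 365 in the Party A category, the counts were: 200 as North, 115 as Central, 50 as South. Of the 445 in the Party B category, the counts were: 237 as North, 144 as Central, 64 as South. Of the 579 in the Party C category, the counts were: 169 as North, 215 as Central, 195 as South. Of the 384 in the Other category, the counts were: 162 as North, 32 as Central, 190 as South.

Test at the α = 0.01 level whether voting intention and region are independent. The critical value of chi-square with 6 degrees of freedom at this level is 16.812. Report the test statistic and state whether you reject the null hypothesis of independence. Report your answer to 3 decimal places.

246.784; reject H₀

Row totals: 365, 445, 579, 384. Column totals: 768, 506, 499. Grand total N = 1773.
Expected counts (row total × column total / N):
  Party A, North: 365×768/1773 = 158.1049
  Party A, Central: 365×506/1773 = 104.1681
  Party A, South: 365×499/1773 = 102.7270
  Party B, North: 445×768/1773 = 192.7580
  Party B, Central: 445×506/1773 = 126.9994
  Party B, South: 445×499/1773 = 125.2425
  Party C, North: 579×768/1773 = 250.8020
  Party C, Central: 579×506/1773 = 165.2420
  Party C, South: 579×499/1773 = 162.9560
  Other, North: 384×768/1773 = 166.3350
  Other, Central: 384×506/1773 = 109.5905
  Other, South: 384×499/1773 = 108.0745
Contributions (O − E)²/E:
  (200 − 158.1049)²/158.1049 = 11.1015
  (115 − 104.1681)²/104.1681 = 1.1264
  (50 − 102.7270)²/102.7270 = 27.0633
  (237 − 192.7580)²/192.7580 = 10.1545
  (144 − 126.9994)²/126.9994 = 2.2758
  (64 − 125.2425)²/125.2425 = 29.9471
  (169 − 250.8020)²/250.8020 = 26.6807
  (215 − 165.2420)²/165.2420 = 14.9832
  (195 − 162.9560)²/162.9560 = 6.3012
  (162 − 166.3350)²/166.3350 = 0.1130
  (32 − 109.5905)²/109.5905 = 54.9344
  (190 − 108.0745)²/108.0745 = 62.1033
χ² = 11.1015 + 1.1264 + 27.0633 + 10.1545 + 2.2758 + 29.9471 + 26.6807 + 14.9832 + 6.3012 + 0.1130 + 54.9344 + 62.1033 = 246.784
df = (4−1)(3−1) = 6. Since 246.784 > 16.812, reject the null hypothesis of independence at α = 0.01.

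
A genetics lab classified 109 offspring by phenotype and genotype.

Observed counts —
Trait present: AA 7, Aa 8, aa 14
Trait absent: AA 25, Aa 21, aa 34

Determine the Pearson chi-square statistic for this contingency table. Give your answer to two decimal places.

0.54

Row totals: 29, 80. Column totals: 32, 29, 48. Grand total N = 109.
Expected counts (row total × column total / N):
  Trait present, AA: 29×32/109 = 8.514
  Trait present, Aa: 29×29/109 = 7.716
  Trait present, aa: 29×48/109 = 12.771
  Trait absent, AA: 80×32/109 = 23.486
  Trait absent, Aa: 80×29/109 = 21.284
  Trait absent, aa: 80×48/109 = 35.229
Contributions (O − E)²/E:
  (7 − 8.514)²/8.514 = 0.2692
  (8 − 7.716)²/7.716 = 0.0105
  (14 − 12.771)²/12.771 = 0.1183
  (25 − 23.486)²/23.486 = 0.0976
  (21 − 21.284)²/21.284 = 0.0038
  (34 − 35.229)²/35.229 = 0.0429
χ² = 0.2692 + 0.0105 + 0.1183 + 0.0976 + 0.0038 + 0.0429 = 0.54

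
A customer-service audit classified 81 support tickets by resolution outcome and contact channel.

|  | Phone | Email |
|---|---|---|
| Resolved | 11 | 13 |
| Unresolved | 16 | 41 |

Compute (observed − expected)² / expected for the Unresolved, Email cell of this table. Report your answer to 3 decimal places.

Row total (Unresolved) = 57; column total (Email) = 54; N = 81.
Expected count E = 57 × 54 / 81 = 38.0000.
Contribution = (O − E)²/E = (41 − 38.0000)² / 38.0000 = 0.237.

0.237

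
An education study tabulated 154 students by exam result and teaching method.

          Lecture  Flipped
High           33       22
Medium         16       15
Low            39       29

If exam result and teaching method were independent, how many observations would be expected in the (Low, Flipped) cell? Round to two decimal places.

Row total (Low) = 68; column total (Flipped) = 66; grand total N = 154.
Expected count = (row total × column total) / N = 68 × 66 / 154 = 29.14.

29.14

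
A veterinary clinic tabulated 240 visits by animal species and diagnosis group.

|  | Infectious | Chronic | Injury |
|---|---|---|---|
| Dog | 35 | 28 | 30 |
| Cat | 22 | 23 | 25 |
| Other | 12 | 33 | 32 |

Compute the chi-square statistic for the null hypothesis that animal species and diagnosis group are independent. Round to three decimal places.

10.469

Row totals: 93, 70, 77. Column totals: 69, 84, 87. Grand total N = 240.
Expected counts (row total × column total / N):
  Dog, Infectious: 93×69/240 = 26.7375
  Dog, Chronic: 93×84/240 = 32.5500
  Dog, Injury: 93×87/240 = 33.7125
  Cat, Infectious: 70×69/240 = 20.1250
  Cat, Chronic: 70×84/240 = 24.5000
  Cat, Injury: 70×87/240 = 25.3750
  Other, Infectious: 77×69/240 = 22.1375
  Other, Chronic: 77×84/240 = 26.9500
  Other, Injury: 77×87/240 = 27.9125
Contributions (O − E)²/E:
  (35 − 26.7375)²/26.7375 = 2.5533
  (28 − 32.5500)²/32.5500 = 0.6360
  (30 − 33.7125)²/33.7125 = 0.4088
  (22 − 20.1250)²/20.1250 = 0.1747
  (23 − 24.5000)²/24.5000 = 0.0918
  (25 − 25.3750)²/25.3750 = 0.0055
  (12 − 22.1375)²/22.1375 = 4.6423
  (33 − 26.9500)²/26.9500 = 1.3582
  (32 − 27.9125)²/27.9125 = 0.5986
χ² = 2.5533 + 0.6360 + 0.4088 + 0.1747 + 0.0918 + 0.0055 + 4.6423 + 1.3582 + 0.5986 = 10.469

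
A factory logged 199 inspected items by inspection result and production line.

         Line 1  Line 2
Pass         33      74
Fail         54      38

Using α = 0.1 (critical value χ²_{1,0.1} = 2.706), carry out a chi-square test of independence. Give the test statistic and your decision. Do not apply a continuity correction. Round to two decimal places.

15.60; reject H₀

Row totals: 107, 92. Column totals: 87, 112. Grand total N = 199.
Expected counts (row total × column total / N):
  Pass, Line 1: 107×87/199 = 46.779
  Pass, Line 2: 107×112/199 = 60.221
  Fail, Line 1: 92×87/199 = 40.221
  Fail, Line 2: 92×112/199 = 51.779
Contributions (O − E)²/E:
  (33 − 46.779)²/46.779 = 4.0587
  (74 − 60.221)²/60.221 = 3.1527
  (54 − 40.221)²/40.221 = 4.7204
  (38 − 51.779)²/51.779 = 3.6668
χ² = 4.0587 + 3.1527 + 4.7204 + 3.6668 = 15.60
df = (2−1)(2−1) = 1. Since 15.60 > 2.706, reject the null hypothesis of independence at α = 0.1.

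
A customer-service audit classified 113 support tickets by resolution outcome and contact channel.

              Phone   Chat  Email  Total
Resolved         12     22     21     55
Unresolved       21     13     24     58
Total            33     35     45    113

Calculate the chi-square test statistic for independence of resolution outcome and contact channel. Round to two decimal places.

4.89

Grand total N = 113.
Expected counts (row total × column total / N):
  Resolved, Phone: 55×33/113 = 16.062
  Resolved, Chat: 55×35/113 = 17.035
  Resolved, Email: 55×45/113 = 21.903
  Unresolved, Phone: 58×33/113 = 16.938
  Unresolved, Chat: 58×35/113 = 17.965
  Unresolved, Email: 58×45/113 = 23.097
Contributions (O − E)²/E:
  (12 − 16.062)²/16.062 = 1.0273
  (22 − 17.035)²/17.035 = 1.4471
  (21 − 21.903)²/21.903 = 0.0372
  (21 − 16.938)²/16.938 = 0.9741
  (13 − 17.965)²/17.965 = 1.3722
  (24 − 23.097)²/23.097 = 0.0353
χ² = 1.0273 + 1.4471 + 0.0372 + 0.9741 + 1.3722 + 0.0353 = 4.89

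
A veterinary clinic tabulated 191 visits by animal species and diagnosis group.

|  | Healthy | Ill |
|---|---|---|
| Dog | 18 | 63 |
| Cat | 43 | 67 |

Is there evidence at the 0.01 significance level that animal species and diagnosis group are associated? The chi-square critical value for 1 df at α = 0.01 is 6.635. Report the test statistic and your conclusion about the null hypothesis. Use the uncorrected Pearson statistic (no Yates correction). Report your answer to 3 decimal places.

Row totals: 81, 110. Column totals: 61, 130. Grand total N = 191.
Expected counts (row total × column total / N):
  Dog, Healthy: 81×61/191 = 25.8691
  Dog, Ill: 81×130/191 = 55.1309
  Cat, Healthy: 110×61/191 = 35.1309
  Cat, Ill: 110×130/191 = 74.8691
Contributions (O − E)²/E:
  (18 − 25.8691)²/25.8691 = 2.3937
  (63 − 55.1309)²/55.1309 = 1.1232
  (43 − 35.1309)²/35.1309 = 1.7626
  (67 − 74.8691)²/74.8691 = 0.8271
χ² = 2.3937 + 1.1232 + 1.7626 + 0.8271 = 6.107
df = (2−1)(2−1) = 1. Since 6.107 < 6.635, fail to reject the null hypothesis of independence at α = 0.01.

6.107; fail to reject H₀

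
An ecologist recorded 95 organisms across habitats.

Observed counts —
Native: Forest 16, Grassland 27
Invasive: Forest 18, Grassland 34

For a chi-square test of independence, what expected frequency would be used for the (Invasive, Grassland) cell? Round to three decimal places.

33.389

Row total (Invasive) = 52; column total (Grassland) = 61; grand total N = 95.
Expected count = (row total × column total) / N = 52 × 61 / 95 = 33.389.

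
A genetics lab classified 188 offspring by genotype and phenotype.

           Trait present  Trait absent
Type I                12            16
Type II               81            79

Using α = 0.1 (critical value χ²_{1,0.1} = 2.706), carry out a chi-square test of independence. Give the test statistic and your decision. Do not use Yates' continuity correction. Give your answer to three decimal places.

0.575; fail to reject H₀

Row totals: 28, 160. Column totals: 93, 95. Grand total N = 188.
Expected counts (row total × column total / N):
  Type I, Trait present: 28×93/188 = 13.8511
  Type I, Trait absent: 28×95/188 = 14.1489
  Type II, Trait present: 160×93/188 = 79.1489
  Type II, Trait absent: 160×95/188 = 80.8511
Contributions (O − E)²/E:
  (12 − 13.8511)²/13.8511 = 0.2474
  (16 − 14.1489)²/14.1489 = 0.2422
  (81 − 79.1489)²/79.1489 = 0.0433
  (79 − 80.8511)²/80.8511 = 0.0424
χ² = 0.2474 + 0.2422 + 0.0433 + 0.0424 = 0.575
df = (2−1)(2−1) = 1. Since 0.575 < 2.706, fail to reject the null hypothesis of independence at α = 0.1.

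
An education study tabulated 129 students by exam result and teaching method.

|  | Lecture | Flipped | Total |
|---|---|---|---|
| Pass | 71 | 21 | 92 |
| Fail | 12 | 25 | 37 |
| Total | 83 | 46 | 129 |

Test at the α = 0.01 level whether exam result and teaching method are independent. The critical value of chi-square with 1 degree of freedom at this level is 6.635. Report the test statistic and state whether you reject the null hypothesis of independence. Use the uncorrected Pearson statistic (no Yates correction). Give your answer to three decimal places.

Grand total N = 129.
Expected counts (row total × column total / N):
  Pass, Lecture: 92×83/129 = 59.1938
  Pass, Flipped: 92×46/129 = 32.8062
  Fail, Lecture: 37×83/129 = 23.8062
  Fail, Flipped: 37×46/129 = 13.1938
Contributions (O − E)²/E:
  (71 − 59.1938)²/59.1938 = 2.3547
  (21 − 32.8062)²/32.8062 = 4.2488
  (12 − 23.8062)²/23.8062 = 5.8550
  (25 − 13.1938)²/13.1938 = 10.5645
χ² = 2.3547 + 4.2488 + 5.8550 + 10.5645 = 23.023
df = (2−1)(2−1) = 1. Since 23.023 > 6.635, reject the null hypothesis of independence at α = 0.01.

23.023; reject H₀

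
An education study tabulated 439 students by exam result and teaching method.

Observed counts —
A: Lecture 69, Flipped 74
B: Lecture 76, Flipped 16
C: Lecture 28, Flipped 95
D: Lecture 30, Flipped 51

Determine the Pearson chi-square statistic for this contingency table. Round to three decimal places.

Row totals: 143, 92, 123, 81. Column totals: 203, 236. Grand total N = 439.
Expected counts (row total × column total / N):
  A, Lecture: 143×203/439 = 66.1253
  A, Flipped: 143×236/439 = 76.8747
  B, Lecture: 92×203/439 = 42.5421
  B, Flipped: 92×236/439 = 49.4579
  C, Lecture: 123×203/439 = 56.8770
  C, Flipped: 123×236/439 = 66.1230
  D, Lecture: 81×203/439 = 37.4556
  D, Flipped: 81×236/439 = 43.5444
Contributions (O − E)²/E:
  (69 − 66.1253)²/66.1253 = 0.1250
  (74 − 76.8747)²/76.8747 = 0.1075
  (76 − 42.5421)²/42.5421 = 26.3135
  (16 − 49.4579)²/49.4579 = 22.6340
  (28 − 56.8770)²/56.8770 = 14.6611
  (95 − 66.1230)²/66.1230 = 12.6111
  (30 − 37.4556)²/37.4556 = 1.4840
  (51 − 43.5444)²/43.5444 = 1.2765
χ² = 0.1250 + 0.1075 + 26.3135 + 22.6340 + 14.6611 + 12.6111 + 1.4840 + 1.2765 = 79.213

79.213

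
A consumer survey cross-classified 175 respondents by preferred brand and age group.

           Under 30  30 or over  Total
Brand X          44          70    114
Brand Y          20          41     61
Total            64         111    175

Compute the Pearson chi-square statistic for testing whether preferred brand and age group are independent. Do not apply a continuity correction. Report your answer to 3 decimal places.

Grand total N = 175.
Expected counts (row total × column total / N):
  Brand X, Under 30: 114×64/175 = 41.6914
  Brand X, 30 or over: 114×111/175 = 72.3086
  Brand Y, Under 30: 61×64/175 = 22.3086
  Brand Y, 30 or over: 61×111/175 = 38.6914
Contributions (O − E)²/E:
  (44 − 41.6914)²/41.6914 = 0.1278
  (70 − 72.3086)²/72.3086 = 0.0737
  (20 − 22.3086)²/22.3086 = 0.2389
  (41 − 38.6914)²/38.6914 = 0.1377
χ² = 0.1278 + 0.0737 + 0.2389 + 0.1377 = 0.578

0.578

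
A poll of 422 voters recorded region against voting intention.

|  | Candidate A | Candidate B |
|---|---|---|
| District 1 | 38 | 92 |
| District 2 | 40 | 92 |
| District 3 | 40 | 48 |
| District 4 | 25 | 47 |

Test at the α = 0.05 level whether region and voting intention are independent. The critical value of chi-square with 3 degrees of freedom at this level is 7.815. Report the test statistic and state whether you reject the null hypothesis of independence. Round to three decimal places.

7.293; fail to reject H₀

Row totals: 130, 132, 88, 72. Column totals: 143, 279. Grand total N = 422.
Expected counts (row total × column total / N):
  District 1, Candidate A: 130×143/422 = 44.0521
  District 1, Candidate B: 130×279/422 = 85.9479
  District 2, Candidate A: 132×143/422 = 44.7299
  District 2, Candidate B: 132×279/422 = 87.2701
  District 3, Candidate A: 88×143/422 = 29.8199
  District 3, Candidate B: 88×279/422 = 58.1801
  District 4, Candidate A: 72×143/422 = 24.3981
  District 4, Candidate B: 72×279/422 = 47.6019
Contributions (O − E)²/E:
  (38 − 44.0521)²/44.0521 = 0.8315
  (92 − 85.9479)²/85.9479 = 0.4262
  (40 − 44.7299)²/44.7299 = 0.5002
  (92 − 87.2701)²/87.2701 = 0.2564
  (40 − 29.8199)²/29.8199 = 3.4753
  (48 − 58.1801)²/58.1801 = 1.7813
  (25 − 24.3981)²/24.3981 = 0.0148
  (47 − 47.6019)²/47.6019 = 0.0076
χ² = 0.8315 + 0.4262 + 0.5002 + 0.2564 + 3.4753 + 1.7813 + 0.0148 + 0.0076 = 7.293
df = (4−1)(2−1) = 3. Since 7.293 < 7.815, fail to reject the null hypothesis of independence at α = 0.05.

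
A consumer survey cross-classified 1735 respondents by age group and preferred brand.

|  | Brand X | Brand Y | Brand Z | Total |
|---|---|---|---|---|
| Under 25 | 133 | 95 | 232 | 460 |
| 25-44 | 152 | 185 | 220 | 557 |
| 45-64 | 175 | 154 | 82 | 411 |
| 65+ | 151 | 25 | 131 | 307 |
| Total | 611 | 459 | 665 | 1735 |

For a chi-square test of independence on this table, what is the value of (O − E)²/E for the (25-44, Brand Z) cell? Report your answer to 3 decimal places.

0.199

Row total (25-44) = 557; column total (Brand Z) = 665; N = 1735.
Expected count E = 557 × 665 / 1735 = 213.4899.
Contribution = (O − E)²/E = (220 − 213.4899)² / 213.4899 = 0.199.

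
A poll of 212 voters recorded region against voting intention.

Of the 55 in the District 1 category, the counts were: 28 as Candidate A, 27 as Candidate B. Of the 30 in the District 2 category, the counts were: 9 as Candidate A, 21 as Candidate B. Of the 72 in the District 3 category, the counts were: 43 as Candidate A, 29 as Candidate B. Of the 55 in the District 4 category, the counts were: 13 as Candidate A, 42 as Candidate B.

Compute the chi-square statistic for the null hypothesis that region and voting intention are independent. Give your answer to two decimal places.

Row totals: 55, 30, 72, 55. Column totals: 93, 119. Grand total N = 212.
Expected counts (row total × column total / N):
  District 1, Candidate A: 55×93/212 = 24.127
  District 1, Candidate B: 55×119/212 = 30.873
  District 2, Candidate A: 30×93/212 = 13.160
  District 2, Candidate B: 30×119/212 = 16.840
  District 3, Candidate A: 72×93/212 = 31.585
  District 3, Candidate B: 72×119/212 = 40.415
  District 4, Candidate A: 55×93/212 = 24.127
  District 4, Candidate B: 55×119/212 = 30.873
Contributions (O − E)²/E:
  (28 − 24.127)²/24.127 = 0.6217
  (27 − 30.873)²/30.873 = 0.4859
  (9 − 13.160)²/13.160 = 1.3150
  (21 − 16.840)²/16.840 = 1.0276
  (43 − 31.585)²/31.585 = 4.1254
  (29 − 40.415)²/40.415 = 3.2241
  (13 − 24.127)²/24.127 = 5.1316
  (42 − 30.873)²/30.873 = 4.0103
χ² = 0.6217 + 0.4859 + 1.3150 + 1.0276 + 4.1254 + 3.2241 + 5.1316 + 4.0103 = 19.94

19.94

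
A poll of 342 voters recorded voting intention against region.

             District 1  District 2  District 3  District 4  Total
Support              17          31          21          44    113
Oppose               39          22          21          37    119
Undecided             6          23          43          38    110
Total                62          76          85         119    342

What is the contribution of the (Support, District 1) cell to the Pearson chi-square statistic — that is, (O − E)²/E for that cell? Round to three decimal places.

Row total (Support) = 113; column total (District 1) = 62; N = 342.
Expected count E = 113 × 62 / 342 = 20.4854.
Contribution = (O − E)²/E = (17 − 20.4854)² / 20.4854 = 0.593.

0.593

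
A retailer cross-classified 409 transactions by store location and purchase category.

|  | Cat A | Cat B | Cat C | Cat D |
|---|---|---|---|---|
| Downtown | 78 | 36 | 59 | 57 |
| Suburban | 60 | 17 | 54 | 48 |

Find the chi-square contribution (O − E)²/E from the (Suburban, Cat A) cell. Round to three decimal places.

Row total (Suburban) = 179; column total (Cat A) = 138; N = 409.
Expected count E = 179 × 138 / 409 = 60.3961.
Contribution = (O − E)²/E = (60 − 60.3961)² / 60.3961 = 0.003.

0.003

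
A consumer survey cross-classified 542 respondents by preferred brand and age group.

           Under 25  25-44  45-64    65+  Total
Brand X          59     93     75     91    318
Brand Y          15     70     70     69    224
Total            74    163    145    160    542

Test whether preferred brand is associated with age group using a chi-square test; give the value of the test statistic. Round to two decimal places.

16.81

Grand total N = 542.
Expected counts (row total × column total / N):
  Brand X, Under 25: 318×74/542 = 43.4170
  Brand X, 25-44: 318×163/542 = 95.6347
  Brand X, 45-64: 318×145/542 = 85.0738
  Brand X, 65+: 318×160/542 = 93.8745
  Brand Y, Under 25: 224×74/542 = 30.5830
  Brand Y, 25-44: 224×163/542 = 67.3653
  Brand Y, 45-64: 224×145/542 = 59.9262
  Brand Y, 65+: 224×160/542 = 66.1255
Contributions (O − E)²/E:
  (59 − 43.4170)²/43.4170 = 5.5930
  (93 − 95.6347)²/95.6347 = 0.0726
  (75 − 85.0738)²/85.0738 = 1.1929
  (91 − 93.8745)²/93.8745 = 0.0880
  (15 − 30.5830)²/30.5830 = 7.9400
  (70 − 67.3653)²/67.3653 = 0.1030
  (70 − 59.9262)²/59.9262 = 1.6934
  (69 − 66.1255)²/66.1255 = 0.1250
χ² = 5.5930 + 0.0726 + 1.1929 + 0.0880 + 7.9400 + 0.1030 + 1.6934 + 0.1250 = 16.81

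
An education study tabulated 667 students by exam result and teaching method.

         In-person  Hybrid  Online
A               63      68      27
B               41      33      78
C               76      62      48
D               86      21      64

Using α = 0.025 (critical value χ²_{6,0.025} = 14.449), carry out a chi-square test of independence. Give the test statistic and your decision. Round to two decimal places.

Row totals: 158, 152, 186, 171. Column totals: 266, 184, 217. Grand total N = 667.
Expected counts (row total × column total / N):
  A, In-person: 158×266/667 = 63.0105
  A, Hybrid: 158×184/667 = 43.5862
  A, Online: 158×217/667 = 51.4033
  B, In-person: 152×266/667 = 60.6177
  B, Hybrid: 152×184/667 = 41.9310
  B, Online: 152×217/667 = 49.4513
  C, In-person: 186×266/667 = 74.1769
  C, Hybrid: 186×184/667 = 51.3103
  C, Online: 186×217/667 = 60.5127
  D, In-person: 171×266/667 = 68.1949
  D, Hybrid: 171×184/667 = 47.1724
  D, Online: 171×217/667 = 55.6327
Contributions (O − E)²/E:
  (63 − 63.0105)²/63.0105 = 0.0000
  (68 − 43.5862)²/43.5862 = 13.6748
  (27 − 51.4033)²/51.4033 = 11.5853
  (41 − 60.6177)²/60.6177 = 6.3489
  (33 − 41.9310)²/41.9310 = 1.9022
  (78 − 49.4513)²/49.4513 = 16.4814
  (76 − 74.1769)²/74.1769 = 0.0448
  (62 − 51.3103)²/51.3103 = 2.2270
  (48 − 60.5127)²/60.5127 = 2.5874
  (86 − 68.1949)²/68.1949 = 4.6488
  (21 − 47.1724)²/47.1724 = 14.5211
  (64 − 55.6327)²/55.6327 = 1.2585
χ² = 0.0000 + 13.6748 + 11.5853 + 6.3489 + 1.9022 + 16.4814 + 0.0448 + 2.2270 + 2.5874 + 4.6488 + 14.5211 + 1.2585 = 75.28
df = (4−1)(3−1) = 6. Since 75.28 > 14.449, reject the null hypothesis of independence at α = 0.025.

75.28; reject H₀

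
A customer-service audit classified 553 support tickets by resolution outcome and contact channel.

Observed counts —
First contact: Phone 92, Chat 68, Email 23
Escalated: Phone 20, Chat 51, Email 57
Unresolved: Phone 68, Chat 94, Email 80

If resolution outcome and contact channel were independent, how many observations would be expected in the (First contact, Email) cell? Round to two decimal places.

52.95

Row total (First contact) = 183; column total (Email) = 160; grand total N = 553.
Expected count = (row total × column total) / N = 183 × 160 / 553 = 52.95.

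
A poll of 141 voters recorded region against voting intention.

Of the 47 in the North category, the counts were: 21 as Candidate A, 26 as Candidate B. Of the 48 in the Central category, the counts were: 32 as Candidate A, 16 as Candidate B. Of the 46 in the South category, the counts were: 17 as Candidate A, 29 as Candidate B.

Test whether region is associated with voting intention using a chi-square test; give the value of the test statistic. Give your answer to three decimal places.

8.989

Row totals: 47, 48, 46. Column totals: 70, 71. Grand total N = 141.
Expected counts (row total × column total / N):
  North, Candidate A: 47×70/141 = 23.3333
  North, Candidate B: 47×71/141 = 23.6667
  Central, Candidate A: 48×70/141 = 23.8298
  Central, Candidate B: 48×71/141 = 24.1702
  South, Candidate A: 46×70/141 = 22.8369
  South, Candidate B: 46×71/141 = 23.1631
Contributions (O − E)²/E:
  (21 − 23.3333)²/23.3333 = 0.2333
  (26 − 23.6667)²/23.6667 = 0.2300
  (32 − 23.8298)²/23.8298 = 2.8012
  (16 − 24.1702)²/24.1702 = 2.7618
  (17 − 22.8369)²/22.8369 = 1.4919
  (29 − 23.1631)²/23.1631 = 1.4708
χ² = 0.2333 + 0.2300 + 2.8012 + 2.7618 + 1.4919 + 1.4708 = 8.989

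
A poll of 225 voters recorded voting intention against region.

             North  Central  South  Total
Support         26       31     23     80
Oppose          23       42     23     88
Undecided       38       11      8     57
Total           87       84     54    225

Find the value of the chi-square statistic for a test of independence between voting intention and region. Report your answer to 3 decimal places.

Grand total N = 225.
Expected counts (row total × column total / N):
  Support, North: 80×87/225 = 30.9333
  Support, Central: 80×84/225 = 29.8667
  Support, South: 80×54/225 = 19.2000
  Oppose, North: 88×87/225 = 34.0267
  Oppose, Central: 88×84/225 = 32.8533
  Oppose, South: 88×54/225 = 21.1200
  Undecided, North: 57×87/225 = 22.0400
  Undecided, Central: 57×84/225 = 21.2800
  Undecided, South: 57×54/225 = 13.6800
Contributions (O − E)²/E:
  (26 − 30.9333)²/30.9333 = 0.7868
  (31 − 29.8667)²/29.8667 = 0.0430
  (23 − 19.2000)²/19.2000 = 0.7521
  (23 − 34.0267)²/34.0267 = 3.5733
  (42 − 32.8533)²/32.8533 = 2.5465
  (23 − 21.1200)²/21.1200 = 0.1673
  (38 − 22.0400)²/22.0400 = 11.5572
  (11 − 21.2800)²/21.2800 = 4.9661
  (8 − 13.6800)²/13.6800 = 2.3584
χ² = 0.7868 + 0.0430 + 0.7521 + 3.5733 + 2.5465 + 0.1673 + 11.5572 + 4.9661 + 2.3584 = 26.751

26.751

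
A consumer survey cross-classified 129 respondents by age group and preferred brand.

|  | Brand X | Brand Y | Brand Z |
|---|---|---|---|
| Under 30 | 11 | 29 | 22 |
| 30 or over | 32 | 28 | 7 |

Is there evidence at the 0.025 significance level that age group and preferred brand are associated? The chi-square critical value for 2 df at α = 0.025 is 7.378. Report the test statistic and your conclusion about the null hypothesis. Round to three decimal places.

17.865; reject H₀

Row totals: 62, 67. Column totals: 43, 57, 29. Grand total N = 129.
Expected counts (row total × column total / N):
  Under 30, Brand X: 62×43/129 = 20.6667
  Under 30, Brand Y: 62×57/129 = 27.3953
  Under 30, Brand Z: 62×29/129 = 13.9380
  30 or over, Brand X: 67×43/129 = 22.3333
  30 or over, Brand Y: 67×57/129 = 29.6047
  30 or over, Brand Z: 67×29/129 = 15.0620
Contributions (O − E)²/E:
  (11 − 20.6667)²/20.6667 = 4.5215
  (29 − 27.3953)²/27.3953 = 0.0940
  (22 − 13.9380)²/13.9380 = 4.6632
  (32 − 22.3333)²/22.3333 = 4.1841
  (28 − 29.6047)²/29.6047 = 0.0870
  (7 − 15.0620)²/15.0620 = 4.3152
χ² = 4.5215 + 0.0940 + 4.6632 + 4.1841 + 0.0870 + 4.3152 = 17.865
df = (2−1)(3−1) = 2. Since 17.865 > 7.378, reject the null hypothesis of independence at α = 0.025.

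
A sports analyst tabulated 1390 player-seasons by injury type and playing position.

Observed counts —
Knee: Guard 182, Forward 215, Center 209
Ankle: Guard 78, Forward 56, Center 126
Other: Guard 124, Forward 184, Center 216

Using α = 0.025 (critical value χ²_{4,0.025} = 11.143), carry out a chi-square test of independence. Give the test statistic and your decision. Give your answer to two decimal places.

Row totals: 606, 260, 524. Column totals: 384, 455, 551. Grand total N = 1390.
Expected counts (row total × column total / N):
  Knee, Guard: 606×384/1390 = 167.413
  Knee, Forward: 606×455/1390 = 198.367
  Knee, Center: 606×551/1390 = 240.220
  Ankle, Guard: 260×384/1390 = 71.827
  Ankle, Forward: 260×455/1390 = 85.108
  Ankle, Center: 260×551/1390 = 103.065
  Other, Guard: 524×384/1390 = 144.760
  Other, Forward: 524×455/1390 = 171.525
  Other, Center: 524×551/1390 = 207.715
Contributions (O − E)²/E:
  (182 − 167.413)²/167.413 = 1.2710
  (215 − 198.367)²/198.367 = 1.3947
  (209 − 240.220)²/240.220 = 4.0575
  (78 − 71.827)²/71.827 = 0.5305
  (56 − 85.108)²/85.108 = 9.9553
  (126 − 103.065)²/103.065 = 5.1037
  (124 − 144.760)²/144.760 = 2.9772
  (184 − 171.525)²/171.525 = 0.9073
  (216 − 207.715)²/207.715 = 0.3305
χ² = 1.2710 + 1.3947 + 4.0575 + 0.5305 + 9.9553 + 5.1037 + 2.9772 + 0.9073 + 0.3305 = 26.53
df = (3−1)(3−1) = 4. Since 26.53 > 11.143, reject the null hypothesis of independence at α = 0.025.

26.53; reject H₀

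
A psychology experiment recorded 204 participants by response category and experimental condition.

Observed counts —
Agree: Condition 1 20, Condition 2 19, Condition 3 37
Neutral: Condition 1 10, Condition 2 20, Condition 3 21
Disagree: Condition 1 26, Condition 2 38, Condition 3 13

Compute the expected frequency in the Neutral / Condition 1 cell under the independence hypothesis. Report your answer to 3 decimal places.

14.000

Row total (Neutral) = 51; column total (Condition 1) = 56; grand total N = 204.
Expected count = (row total × column total) / N = 51 × 56 / 204 = 14.000.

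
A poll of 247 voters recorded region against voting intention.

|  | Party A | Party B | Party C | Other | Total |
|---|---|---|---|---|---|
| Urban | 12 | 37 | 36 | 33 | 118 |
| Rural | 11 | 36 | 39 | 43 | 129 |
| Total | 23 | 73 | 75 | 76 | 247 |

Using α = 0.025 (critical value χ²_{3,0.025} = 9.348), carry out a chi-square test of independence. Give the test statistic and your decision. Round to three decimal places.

Grand total N = 247.
Expected counts (row total × column total / N):
  Urban, Party A: 118×23/247 = 10.9879
  Urban, Party B: 118×73/247 = 34.8745
  Urban, Party C: 118×75/247 = 35.8300
  Urban, Other: 118×76/247 = 36.3077
  Rural, Party A: 129×23/247 = 12.0121
  Rural, Party B: 129×73/247 = 38.1255
  Rural, Party C: 129×75/247 = 39.1700
  Rural, Other: 129×76/247 = 39.6923
Contributions (O − E)²/E:
  (12 − 10.9879)²/10.9879 = 0.0932
  (37 − 34.8745)²/34.8745 = 0.1295
  (36 − 35.8300)²/35.8300 = 0.0008
  (33 − 36.3077)²/36.3077 = 0.3013
  (11 − 12.0121)²/12.0121 = 0.0853
  (36 − 38.1255)²/38.1255 = 0.1185
  (39 − 39.1700)²/39.1700 = 0.0007
  (43 − 39.6923)²/39.6923 = 0.2756
χ² = 0.0932 + 0.1295 + 0.0008 + 0.3013 + 0.0853 + 0.1185 + 0.0007 + 0.2756 = 1.005
df = (2−1)(4−1) = 3. Since 1.005 < 9.348, fail to reject the null hypothesis of independence at α = 0.025.

1.005; fail to reject H₀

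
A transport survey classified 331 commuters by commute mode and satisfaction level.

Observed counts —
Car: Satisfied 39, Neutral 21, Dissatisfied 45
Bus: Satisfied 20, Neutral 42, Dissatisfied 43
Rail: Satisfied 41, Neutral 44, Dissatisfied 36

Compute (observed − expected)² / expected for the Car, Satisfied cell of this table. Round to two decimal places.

Row total (Car) = 105; column total (Satisfied) = 100; N = 331.
Expected count E = 105 × 100 / 331 = 31.722.
Contribution = (O − E)²/E = (39 − 31.722)² / 31.722 = 1.67.

1.67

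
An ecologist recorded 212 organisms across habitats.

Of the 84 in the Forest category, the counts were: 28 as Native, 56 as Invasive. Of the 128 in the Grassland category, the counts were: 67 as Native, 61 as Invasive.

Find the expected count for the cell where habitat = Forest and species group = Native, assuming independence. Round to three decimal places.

37.642

Row total (Forest) = 84; column total (Native) = 95; grand total N = 212.
Expected count = (row total × column total) / N = 84 × 95 / 212 = 37.642.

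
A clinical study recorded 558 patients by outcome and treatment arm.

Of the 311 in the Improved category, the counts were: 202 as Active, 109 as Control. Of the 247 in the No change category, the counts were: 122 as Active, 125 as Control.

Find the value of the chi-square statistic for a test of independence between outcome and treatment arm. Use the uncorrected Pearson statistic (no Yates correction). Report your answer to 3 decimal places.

Row totals: 311, 247. Column totals: 324, 234. Grand total N = 558.
Expected counts (row total × column total / N):
  Improved, Active: 311×324/558 = 180.5806
  Improved, Control: 311×234/558 = 130.4194
  No change, Active: 247×324/558 = 143.4194
  No change, Control: 247×234/558 = 103.5806
Contributions (O − E)²/E:
  (202 − 180.5806)²/180.5806 = 2.5406
  (109 − 130.4194)²/130.4194 = 3.5178
  (122 − 143.4194)²/143.4194 = 3.1989
  (125 − 103.5806)²/103.5806 = 4.4293
χ² = 2.5406 + 3.5178 + 3.1989 + 4.4293 = 13.687

13.687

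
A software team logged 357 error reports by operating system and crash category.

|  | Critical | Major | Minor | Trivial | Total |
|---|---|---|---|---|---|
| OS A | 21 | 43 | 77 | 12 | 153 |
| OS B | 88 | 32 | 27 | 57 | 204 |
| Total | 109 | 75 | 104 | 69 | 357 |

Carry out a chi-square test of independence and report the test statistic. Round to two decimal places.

90.75

Grand total N = 357.
Expected counts (row total × column total / N):
  OS A, Critical: 153×109/357 = 46.714
  OS A, Major: 153×75/357 = 32.143
  OS A, Minor: 153×104/357 = 44.571
  OS A, Trivial: 153×69/357 = 29.571
  OS B, Critical: 204×109/357 = 62.286
  OS B, Major: 204×75/357 = 42.857
  OS B, Minor: 204×104/357 = 59.429
  OS B, Trivial: 204×69/357 = 39.429
Contributions (O − E)²/E:
  (21 − 46.714)²/46.714 = 14.1544
  (43 − 32.143)²/32.143 = 3.6672
  (77 − 44.571)²/44.571 = 23.5947
  (12 − 29.571)²/29.571 = 10.4406
  (88 − 62.286)²/62.286 = 10.6157
  (32 − 42.857)²/42.857 = 2.7504
  (27 − 59.429)²/59.429 = 17.6957
  (57 − 39.429)²/39.429 = 7.8303
χ² = 14.1544 + 3.6672 + 23.5947 + 10.4406 + 10.6157 + 2.7504 + 17.6957 + 7.8303 = 90.75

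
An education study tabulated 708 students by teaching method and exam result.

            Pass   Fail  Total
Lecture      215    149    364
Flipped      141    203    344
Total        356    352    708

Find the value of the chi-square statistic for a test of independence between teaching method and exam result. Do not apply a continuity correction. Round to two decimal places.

Grand total N = 708.
Expected counts (row total × column total / N):
  Lecture, Pass: 364×356/708 = 183.028
  Lecture, Fail: 364×352/708 = 180.972
  Flipped, Pass: 344×356/708 = 172.972
  Flipped, Fail: 344×352/708 = 171.028
Contributions (O − E)²/E:
  (215 − 183.028)²/183.028 = 5.5850
  (149 − 180.972)²/180.972 = 5.6484
  (141 − 172.972)²/172.972 = 5.9097
  (203 − 171.028)²/171.028 = 5.9769
χ² = 5.5850 + 5.6484 + 5.9097 + 5.9769 = 23.12

23.12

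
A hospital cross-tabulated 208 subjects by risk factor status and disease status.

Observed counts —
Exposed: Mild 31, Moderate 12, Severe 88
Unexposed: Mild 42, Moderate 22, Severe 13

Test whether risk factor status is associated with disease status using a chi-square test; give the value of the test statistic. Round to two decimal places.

Row totals: 131, 77. Column totals: 73, 34, 101. Grand total N = 208.
Expected counts (row total × column total / N):
  Exposed, Mild: 131×73/208 = 45.9760
  Exposed, Moderate: 131×34/208 = 21.4135
  Exposed, Severe: 131×101/208 = 63.6106
  Unexposed, Mild: 77×73/208 = 27.0240
  Unexposed, Moderate: 77×34/208 = 12.5865
  Unexposed, Severe: 77×101/208 = 37.3894
Contributions (O − E)²/E:
  (31 − 45.9760)²/45.9760 = 4.8782
  (12 − 21.4135)²/21.4135 = 4.1382
  (88 − 63.6106)²/63.6106 = 9.3513
  (42 − 27.0240)²/27.0240 = 8.2993
  (22 − 12.5865)²/12.5865 = 7.0404
  (13 − 37.3894)²/37.3894 = 15.9094
χ² = 4.8782 + 4.1382 + 9.3513 + 8.2993 + 7.0404 + 15.9094 = 49.62

49.62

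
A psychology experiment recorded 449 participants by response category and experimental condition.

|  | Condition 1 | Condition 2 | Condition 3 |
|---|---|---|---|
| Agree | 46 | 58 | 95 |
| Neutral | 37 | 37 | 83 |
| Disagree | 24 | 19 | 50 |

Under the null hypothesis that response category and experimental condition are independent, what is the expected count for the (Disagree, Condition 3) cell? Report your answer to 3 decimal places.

Row total (Disagree) = 93; column total (Condition 3) = 228; grand total N = 449.
Expected count = (row total × column total) / N = 93 × 228 / 449 = 47.225.

47.225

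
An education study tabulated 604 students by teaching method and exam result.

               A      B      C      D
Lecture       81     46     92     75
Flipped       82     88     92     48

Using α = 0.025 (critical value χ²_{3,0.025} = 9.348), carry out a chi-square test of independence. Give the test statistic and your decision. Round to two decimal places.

Row totals: 294, 310. Column totals: 163, 134, 184, 123. Grand total N = 604.
Expected counts (row total × column total / N):
  Lecture, A: 294×163/604 = 79.341
  Lecture, B: 294×134/604 = 65.225
  Lecture, C: 294×184/604 = 89.563
  Lecture, D: 294×123/604 = 59.871
  Flipped, A: 310×163/604 = 83.659
  Flipped, B: 310×134/604 = 68.775
  Flipped, C: 310×184/604 = 94.437
  Flipped, D: 310×123/604 = 63.129
Contributions (O − E)²/E:
  (81 − 79.341)²/79.341 = 0.0347
  (46 − 65.225)²/65.225 = 5.6665
  (92 − 89.563)²/89.563 = 0.0663
  (75 − 59.871)²/59.871 = 3.8230
  (82 − 83.659)²/83.659 = 0.0329
  (88 − 68.775)²/68.775 = 5.3741
  (92 − 94.437)²/94.437 = 0.0629
  (48 − 63.129)²/63.129 = 3.6257
χ² = 0.0347 + 5.6665 + 0.0663 + 3.8230 + 0.0329 + 5.3741 + 0.0629 + 3.6257 = 18.69
df = (2−1)(4−1) = 3. Since 18.69 > 9.348, reject the null hypothesis of independence at α = 0.025.

18.69; reject H₀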